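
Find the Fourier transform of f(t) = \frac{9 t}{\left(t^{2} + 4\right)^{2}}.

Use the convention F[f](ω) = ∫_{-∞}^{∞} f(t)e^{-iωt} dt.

F(ω) = - \frac{9 i \pi \omega e^{- 2 \left|{\omega}\right|}}{4}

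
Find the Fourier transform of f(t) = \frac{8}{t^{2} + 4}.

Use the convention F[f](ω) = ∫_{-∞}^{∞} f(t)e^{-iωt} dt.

F(ω) = 4 \pi e^{- 2 \left|{\omega}\right|}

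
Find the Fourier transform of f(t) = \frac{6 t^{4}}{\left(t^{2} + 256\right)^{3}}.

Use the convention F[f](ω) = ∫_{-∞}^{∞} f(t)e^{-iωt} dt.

F(ω) = \frac{3 \pi \left(256 \omega^{2} - 80 \left|{\omega}\right| + 3\right) e^{- 16 \left|{\omega}\right|}}{64}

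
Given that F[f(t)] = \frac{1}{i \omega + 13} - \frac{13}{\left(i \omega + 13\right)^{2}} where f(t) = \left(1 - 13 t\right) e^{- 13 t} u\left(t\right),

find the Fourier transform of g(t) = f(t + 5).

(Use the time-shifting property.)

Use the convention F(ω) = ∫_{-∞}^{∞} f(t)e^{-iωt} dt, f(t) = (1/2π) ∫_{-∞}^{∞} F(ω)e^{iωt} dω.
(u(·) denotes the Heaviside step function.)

F[g](ω) = \frac{i \omega e^{5 i \omega}}{- \omega^{2} + 26 i \omega + 169}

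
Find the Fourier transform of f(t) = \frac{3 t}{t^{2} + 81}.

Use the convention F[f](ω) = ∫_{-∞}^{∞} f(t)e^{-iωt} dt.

F(ω) = - 3 i \pi e^{- 9 \left|{\omega}\right|} \operatorname{sign}{\left(\omega \right)}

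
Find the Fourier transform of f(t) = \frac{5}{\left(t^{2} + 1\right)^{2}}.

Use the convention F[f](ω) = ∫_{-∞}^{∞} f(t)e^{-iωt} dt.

F(ω) = \frac{5 \pi \left(\left|{\omega}\right| + 1\right) e^{- \left|{\omega}\right|}}{2}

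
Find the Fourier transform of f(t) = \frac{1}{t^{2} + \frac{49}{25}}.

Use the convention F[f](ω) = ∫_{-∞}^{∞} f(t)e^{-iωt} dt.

F(ω) = \frac{5 \pi e^{- \frac{7 \left|{\omega}\right|}{5}}}{7}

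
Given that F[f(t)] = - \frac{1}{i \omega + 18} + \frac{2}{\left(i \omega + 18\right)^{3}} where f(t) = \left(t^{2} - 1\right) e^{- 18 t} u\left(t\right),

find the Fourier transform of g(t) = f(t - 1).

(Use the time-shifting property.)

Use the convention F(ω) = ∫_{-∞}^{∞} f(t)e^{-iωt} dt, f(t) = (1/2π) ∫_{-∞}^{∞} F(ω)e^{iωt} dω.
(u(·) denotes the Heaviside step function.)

F[g](ω) = \frac{\left(2 i \omega - \left(i \omega + 18\right)^{3} + 36\right) e^{- i \omega}}{\left(i \omega + 18\right)^{4}}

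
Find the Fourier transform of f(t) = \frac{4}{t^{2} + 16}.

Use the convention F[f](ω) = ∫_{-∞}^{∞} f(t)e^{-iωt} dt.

F(ω) = \pi e^{- 4 \left|{\omega}\right|}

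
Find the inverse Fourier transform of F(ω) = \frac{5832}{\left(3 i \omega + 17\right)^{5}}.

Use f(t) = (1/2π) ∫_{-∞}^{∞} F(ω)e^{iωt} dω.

f(t) = t^{4} e^{- \frac{17 t}{3}} u\left(t\right)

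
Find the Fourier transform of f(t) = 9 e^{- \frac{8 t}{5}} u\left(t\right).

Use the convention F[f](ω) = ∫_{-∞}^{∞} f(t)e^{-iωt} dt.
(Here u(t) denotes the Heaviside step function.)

F(ω) = \frac{45}{5 i \omega + 8}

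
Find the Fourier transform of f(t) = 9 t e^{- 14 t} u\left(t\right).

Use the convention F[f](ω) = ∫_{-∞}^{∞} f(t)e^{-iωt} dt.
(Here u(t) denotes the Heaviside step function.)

F(ω) = \frac{9}{\left(i \omega + 14\right)^{2}}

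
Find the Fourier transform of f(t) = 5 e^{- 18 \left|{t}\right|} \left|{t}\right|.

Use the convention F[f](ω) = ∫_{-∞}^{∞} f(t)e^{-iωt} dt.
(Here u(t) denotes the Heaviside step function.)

F(ω) = \frac{10 \left(324 - \omega^{2}\right)}{\left(\omega^{2} + 324\right)^{2}}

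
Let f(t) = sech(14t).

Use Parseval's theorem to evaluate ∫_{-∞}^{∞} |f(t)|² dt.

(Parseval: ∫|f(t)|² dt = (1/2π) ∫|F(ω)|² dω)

∫|f(t)|² dt = \frac{1}{7}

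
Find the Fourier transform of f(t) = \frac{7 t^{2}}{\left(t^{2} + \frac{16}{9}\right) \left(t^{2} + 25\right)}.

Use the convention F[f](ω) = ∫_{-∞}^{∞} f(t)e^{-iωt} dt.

F(ω) = \frac{315 \pi e^{- 5 \left|{\omega}\right|}}{209} - \frac{84 \pi e^{- \frac{4 \left|{\omega}\right|}{3}}}{209}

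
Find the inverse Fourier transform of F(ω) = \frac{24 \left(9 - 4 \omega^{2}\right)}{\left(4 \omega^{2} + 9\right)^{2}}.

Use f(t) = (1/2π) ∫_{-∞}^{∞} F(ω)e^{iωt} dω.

f(t) = 3 e^{- \frac{3 \left|{t}\right|}{2}} \left|{t}\right|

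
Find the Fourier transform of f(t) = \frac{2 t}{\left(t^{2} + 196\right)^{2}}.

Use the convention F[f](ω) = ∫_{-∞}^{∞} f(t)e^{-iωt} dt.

F(ω) = - \frac{i \pi \omega e^{- 14 \left|{\omega}\right|}}{14}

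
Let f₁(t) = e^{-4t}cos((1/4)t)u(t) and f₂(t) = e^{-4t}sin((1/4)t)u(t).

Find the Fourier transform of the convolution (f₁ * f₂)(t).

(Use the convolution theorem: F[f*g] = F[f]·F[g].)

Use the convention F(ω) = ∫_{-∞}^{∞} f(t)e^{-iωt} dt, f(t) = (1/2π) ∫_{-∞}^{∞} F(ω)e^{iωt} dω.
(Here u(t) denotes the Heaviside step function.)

F[f₁*f₂](ω) = \frac{64 \left(i \omega + 4\right)}{\left(16 \left(i \omega + 4\right)^{2} + 1\right)^{2}}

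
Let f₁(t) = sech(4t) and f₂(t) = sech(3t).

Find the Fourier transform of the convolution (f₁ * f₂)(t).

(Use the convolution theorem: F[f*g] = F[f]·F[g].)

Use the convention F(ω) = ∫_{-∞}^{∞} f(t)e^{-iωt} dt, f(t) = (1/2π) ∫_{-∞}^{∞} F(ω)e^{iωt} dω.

F[f₁*f₂](ω) = \frac{\pi^{2}}{12 \cosh{\left(\frac{\pi \omega}{8} \right)} \cosh{\left(\frac{\pi \omega}{6} \right)}}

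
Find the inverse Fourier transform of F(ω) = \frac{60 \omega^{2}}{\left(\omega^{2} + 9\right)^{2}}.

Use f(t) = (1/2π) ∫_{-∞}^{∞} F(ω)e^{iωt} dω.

f(t) = 5 \left(1 - 3 \left|{t}\right|\right) e^{- 3 \left|{t}\right|}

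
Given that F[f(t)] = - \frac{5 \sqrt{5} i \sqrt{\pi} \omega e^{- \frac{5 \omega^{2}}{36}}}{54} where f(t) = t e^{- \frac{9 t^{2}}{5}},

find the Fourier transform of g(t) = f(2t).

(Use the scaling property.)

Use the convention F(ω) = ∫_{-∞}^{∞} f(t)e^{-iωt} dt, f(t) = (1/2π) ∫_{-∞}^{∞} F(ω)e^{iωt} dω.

F[g](ω) = - \frac{5 \sqrt{5} i \sqrt{\pi} \omega e^{- \frac{5 \omega^{2}}{144}}}{216}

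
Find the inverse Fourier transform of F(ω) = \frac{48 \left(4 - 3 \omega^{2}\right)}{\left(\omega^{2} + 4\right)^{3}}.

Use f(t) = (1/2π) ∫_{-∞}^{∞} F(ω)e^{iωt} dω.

f(t) = 6 t^{2} e^{- 2 \left|{t}\right|}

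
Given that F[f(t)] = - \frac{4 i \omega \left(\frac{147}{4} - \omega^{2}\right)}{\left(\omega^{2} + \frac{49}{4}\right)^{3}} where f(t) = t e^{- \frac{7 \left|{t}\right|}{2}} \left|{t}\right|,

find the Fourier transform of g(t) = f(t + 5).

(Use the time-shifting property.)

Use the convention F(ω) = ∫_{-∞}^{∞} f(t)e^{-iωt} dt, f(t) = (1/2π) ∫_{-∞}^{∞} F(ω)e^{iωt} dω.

F[g](ω) = \frac{64 i \omega \left(4 \omega^{2} - 147\right) e^{5 i \omega}}{\left(4 \omega^{2} + 49\right)^{3}}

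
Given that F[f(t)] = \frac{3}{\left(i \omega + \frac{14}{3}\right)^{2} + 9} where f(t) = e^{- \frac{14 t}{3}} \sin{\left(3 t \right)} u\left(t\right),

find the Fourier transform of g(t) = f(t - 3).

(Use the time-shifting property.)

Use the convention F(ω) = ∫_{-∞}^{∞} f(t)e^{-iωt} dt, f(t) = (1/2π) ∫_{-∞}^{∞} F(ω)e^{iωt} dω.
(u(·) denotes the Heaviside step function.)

F[g](ω) = \frac{27 e^{- 3 i \omega}}{\left(3 i \omega + 14\right)^{2} + 81}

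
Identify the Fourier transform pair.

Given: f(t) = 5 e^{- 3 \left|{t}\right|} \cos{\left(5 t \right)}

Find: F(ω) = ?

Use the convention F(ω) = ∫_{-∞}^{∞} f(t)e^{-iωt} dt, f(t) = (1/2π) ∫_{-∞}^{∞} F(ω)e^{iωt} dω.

F(ω) = \frac{30 \left(\omega^{2} + 34\right)}{\omega^{4} - 32 \omega^{2} + 1156}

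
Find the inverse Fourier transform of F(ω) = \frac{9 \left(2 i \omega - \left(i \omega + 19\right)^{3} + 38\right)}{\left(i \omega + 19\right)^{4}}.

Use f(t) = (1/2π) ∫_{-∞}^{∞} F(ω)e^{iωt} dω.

f(t) = 9 \left(t^{2} - 1\right) e^{- 19 t} u\left(t\right)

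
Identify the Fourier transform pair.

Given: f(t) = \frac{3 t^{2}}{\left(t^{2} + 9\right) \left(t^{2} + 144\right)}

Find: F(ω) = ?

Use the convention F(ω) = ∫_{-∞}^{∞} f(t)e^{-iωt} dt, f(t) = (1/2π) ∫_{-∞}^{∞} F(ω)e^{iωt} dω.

F(ω) = \frac{\pi \left(4 - e^{9 \left|{\omega}\right|}\right) e^{- 12 \left|{\omega}\right|}}{15}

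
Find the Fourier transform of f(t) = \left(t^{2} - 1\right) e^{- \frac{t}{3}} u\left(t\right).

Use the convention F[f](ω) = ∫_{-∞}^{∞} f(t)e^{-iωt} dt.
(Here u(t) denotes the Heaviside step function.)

F(ω) = \frac{3 \left(54 i \omega - \left(3 i \omega + 1\right)^{3} + 18\right)}{\left(3 i \omega + 1\right)^{4}}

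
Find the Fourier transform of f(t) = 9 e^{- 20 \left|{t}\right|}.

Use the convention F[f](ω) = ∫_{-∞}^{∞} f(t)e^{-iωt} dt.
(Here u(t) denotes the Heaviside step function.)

F(ω) = \frac{360}{\omega^{2} + 400}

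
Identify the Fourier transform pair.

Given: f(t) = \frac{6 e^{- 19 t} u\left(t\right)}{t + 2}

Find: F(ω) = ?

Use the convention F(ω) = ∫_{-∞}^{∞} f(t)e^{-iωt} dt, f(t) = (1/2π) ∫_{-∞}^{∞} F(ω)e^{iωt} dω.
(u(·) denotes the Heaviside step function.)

F(ω) = 6 e^{2 i \omega + 38} \operatorname{E}_{1}\left(2 i \omega + 38\right)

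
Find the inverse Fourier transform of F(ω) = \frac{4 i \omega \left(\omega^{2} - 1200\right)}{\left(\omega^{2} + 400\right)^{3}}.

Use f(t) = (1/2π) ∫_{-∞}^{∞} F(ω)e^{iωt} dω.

f(t) = t e^{- 20 \left|{t}\right|} \left|{t}\right|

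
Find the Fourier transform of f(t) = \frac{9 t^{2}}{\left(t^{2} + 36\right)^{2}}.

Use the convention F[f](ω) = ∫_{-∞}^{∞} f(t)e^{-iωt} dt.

F(ω) = \frac{3 \pi \left(1 - 6 \left|{\omega}\right|\right) e^{- 6 \left|{\omega}\right|}}{4}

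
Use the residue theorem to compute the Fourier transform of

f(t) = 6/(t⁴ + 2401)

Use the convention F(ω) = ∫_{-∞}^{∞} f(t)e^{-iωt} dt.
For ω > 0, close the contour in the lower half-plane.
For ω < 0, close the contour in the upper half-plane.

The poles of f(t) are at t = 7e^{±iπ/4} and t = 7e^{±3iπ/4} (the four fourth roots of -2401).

Let g(z) = f(z)e^{-iωz}; for large |z| the factor e^{-iωz} decays in the lower half-plane when ω > 0 and in the upper half-plane when ω < 0.

Case ω > 0 (lower half-plane, clockwise contour ⇒ F(ω) = -2πi·ΣRes):
  Res_{z = - \frac{7 \sqrt{2}}{2} - \frac{7 \sqrt{2} i}{2}} g(z) = \frac{3 \sqrt{2} i \left(1 - i\right) e^{\frac{7 \sqrt{2} \omega \left(-1 + i\right)}{2}}}{1372}
  Res_{z = \frac{7 \sqrt{2}}{2} - \frac{7 \sqrt{2} i}{2}} g(z) = \frac{3 \sqrt{2} i \left(1 + i\right) e^{- \frac{7 \sqrt{2} \omega \left(1 + i\right)}{2}}}{1372}
  F(ω) = -2πi·ΣRes = \frac{3 \sqrt{2} \pi \left(1 - i\right) \left(e^{7 \sqrt{2} i \omega} + i\right) e^{- \frac{7 \sqrt{2} \omega \left(1 + i\right)}{2}}}{686} = \frac{6 \pi e^{- \frac{7 \sqrt{2} \omega}{2}} \sin{\left(\frac{7 \sqrt{2} \omega}{2} + \frac{\pi}{4} \right)}}{343}

Case ω < 0 (upper half-plane, counterclockwise contour ⇒ F(ω) = +2πi·ΣRes):
  Res_{z = \frac{7 \sqrt{2}}{2} + \frac{7 \sqrt{2} i}{2}} g(z) = \frac{3 \sqrt{2} i \left(-1 + i\right) e^{\frac{7 \sqrt{2} \omega \left(1 - i\right)}{2}}}{1372}
  Res_{z = - \frac{7 \sqrt{2}}{2} + \frac{7 \sqrt{2} i}{2}} g(z) = \frac{3 \sqrt{2} \left(1 - i\right) e^{\frac{7 \sqrt{2} \omega \left(1 + i\right)}{2}}}{1372}
  F(ω) = 2πi·ΣRes = - \frac{3 \sqrt{2} i \pi \left(i \left(1 - i\right) e^{\frac{7 \sqrt{2} \omega \left(1 - i\right)}{2}} - \left(1 - i\right) e^{\frac{7 \sqrt{2} \omega \left(1 + i\right)}{2}}\right)}{686} = \frac{6 \pi e^{\frac{7 \sqrt{2} \omega}{2}} \cos{\left(\frac{7 \sqrt{2} \omega}{2} + \frac{\pi}{4} \right)}}{343}

Both cases combine into a single formula in |ω|:

F(ω) = \frac{6 \pi e^{- \frac{7 \sqrt{2} \left|{\omega}\right|}{2}} \sin{\left(\frac{7 \sqrt{2} \left|{\omega}\right|}{2} + \frac{\pi}{4} \right)}}{343}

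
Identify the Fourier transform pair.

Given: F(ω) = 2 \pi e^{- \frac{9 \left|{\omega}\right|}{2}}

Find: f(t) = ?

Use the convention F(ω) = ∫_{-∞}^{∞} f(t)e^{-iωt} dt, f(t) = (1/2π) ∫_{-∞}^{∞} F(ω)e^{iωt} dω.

f(t) = \frac{9}{t^{2} + \frac{81}{4}}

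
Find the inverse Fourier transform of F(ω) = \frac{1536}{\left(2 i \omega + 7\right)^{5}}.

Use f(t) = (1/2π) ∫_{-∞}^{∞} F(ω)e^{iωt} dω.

f(t) = 2 t^{4} e^{- \frac{7 t}{2}} u\left(t\right)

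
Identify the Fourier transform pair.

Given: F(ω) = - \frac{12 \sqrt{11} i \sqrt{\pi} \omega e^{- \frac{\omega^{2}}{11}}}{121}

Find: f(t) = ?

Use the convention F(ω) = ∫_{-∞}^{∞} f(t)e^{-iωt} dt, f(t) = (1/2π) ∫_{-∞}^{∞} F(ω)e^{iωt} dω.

f(t) = 3 t e^{- \frac{11 t^{2}}{4}}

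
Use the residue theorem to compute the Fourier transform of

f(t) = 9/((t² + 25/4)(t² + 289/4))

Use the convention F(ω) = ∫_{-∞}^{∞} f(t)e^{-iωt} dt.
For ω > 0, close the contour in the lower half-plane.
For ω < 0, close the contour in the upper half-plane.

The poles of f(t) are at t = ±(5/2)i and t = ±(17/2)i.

Let g(z) = f(z)e^{-iωz}; for large |z| the factor e^{-iωz} decays in the lower half-plane when ω > 0 and in the upper half-plane when ω < 0.

Case ω > 0 (lower half-plane, clockwise contour ⇒ F(ω) = -2πi·ΣRes):
  Res_{z = - \frac{5 i}{2}} g(z) = \frac{3 i e^{- \frac{5 \omega}{2}}}{110}
  Res_{z = - \frac{17 i}{2}} g(z) = - \frac{3 i e^{- \frac{17 \omega}{2}}}{374}
  F(ω) = -2πi·ΣRes = \frac{3 \pi \left(17 e^{6 \omega} - 5\right) e^{- \frac{17 \omega}{2}}}{935}

Case ω < 0 (upper half-plane, counterclockwise contour ⇒ F(ω) = +2πi·ΣRes):
  Res_{z = \frac{5 i}{2}} g(z) = - \frac{3 i e^{\frac{5 \omega}{2}}}{110}
  Res_{z = \frac{17 i}{2}} g(z) = \frac{3 i e^{\frac{17 \omega}{2}}}{374}
  F(ω) = 2πi·ΣRes = \frac{3 \pi \left(17 - 5 e^{6 \omega}\right) e^{\frac{5 \omega}{2}}}{935}

Both cases combine into a single formula in |ω|:

F(ω) = \frac{3 \pi \left(17 e^{6 \left|{\omega}\right|} - 5\right) e^{- \frac{17 \left|{\omega}\right|}{2}}}{935}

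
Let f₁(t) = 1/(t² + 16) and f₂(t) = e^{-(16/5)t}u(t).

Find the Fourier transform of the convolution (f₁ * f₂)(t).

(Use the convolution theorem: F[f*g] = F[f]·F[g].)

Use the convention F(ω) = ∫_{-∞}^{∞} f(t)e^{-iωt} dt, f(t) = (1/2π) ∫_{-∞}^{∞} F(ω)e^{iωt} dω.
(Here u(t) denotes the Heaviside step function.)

F[f₁*f₂](ω) = \frac{5 \pi e^{- 4 \left|{\omega}\right|}}{4 \left(5 i \omega + 16\right)}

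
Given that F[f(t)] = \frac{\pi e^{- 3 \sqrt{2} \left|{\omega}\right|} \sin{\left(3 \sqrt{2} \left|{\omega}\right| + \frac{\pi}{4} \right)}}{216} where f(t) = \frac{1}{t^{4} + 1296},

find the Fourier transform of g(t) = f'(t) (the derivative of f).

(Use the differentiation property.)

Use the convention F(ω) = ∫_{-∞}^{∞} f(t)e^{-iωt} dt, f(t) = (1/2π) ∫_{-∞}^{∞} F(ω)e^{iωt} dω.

F[g](ω) = \frac{i \pi \omega e^{- 3 \sqrt{2} \left|{\omega}\right|} \sin{\left(3 \sqrt{2} \left|{\omega}\right| + \frac{\pi}{4} \right)}}{216}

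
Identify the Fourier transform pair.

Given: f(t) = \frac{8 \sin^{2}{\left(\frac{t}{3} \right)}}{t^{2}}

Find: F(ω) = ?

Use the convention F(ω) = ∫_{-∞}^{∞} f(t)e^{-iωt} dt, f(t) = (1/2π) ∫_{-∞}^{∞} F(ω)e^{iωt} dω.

F(ω) = \begin{cases} \frac{4 \pi \left(2 - 3 \left|{\omega}\right|\right)}{3} & \text{for}\: \omega > - \frac{2}{3} \wedge \omega < \frac{2}{3} \\0 & \text{otherwise} \end{cases}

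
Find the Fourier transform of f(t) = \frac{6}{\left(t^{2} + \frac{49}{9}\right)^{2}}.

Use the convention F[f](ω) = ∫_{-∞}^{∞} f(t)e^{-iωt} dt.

F(ω) = \frac{27 \pi \left(7 \left|{\omega}\right| + 3\right) e^{- \frac{7 \left|{\omega}\right|}{3}}}{343}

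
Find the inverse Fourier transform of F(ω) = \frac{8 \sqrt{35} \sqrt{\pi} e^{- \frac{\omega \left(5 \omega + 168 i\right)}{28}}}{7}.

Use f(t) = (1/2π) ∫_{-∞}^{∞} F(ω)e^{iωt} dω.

f(t) = 8 e^{- \frac{7 \left(t - 6\right)^{2}}{5}}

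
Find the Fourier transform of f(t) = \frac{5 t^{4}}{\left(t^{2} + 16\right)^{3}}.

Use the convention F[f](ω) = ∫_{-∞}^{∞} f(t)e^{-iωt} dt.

F(ω) = \frac{5 \pi \left(16 \omega^{2} - 20 \left|{\omega}\right| + 3\right) e^{- 4 \left|{\omega}\right|}}{32}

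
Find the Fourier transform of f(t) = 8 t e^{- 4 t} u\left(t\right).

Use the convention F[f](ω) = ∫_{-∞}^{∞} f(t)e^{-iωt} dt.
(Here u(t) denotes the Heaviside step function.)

F(ω) = \frac{8}{\left(i \omega + 4\right)^{2}}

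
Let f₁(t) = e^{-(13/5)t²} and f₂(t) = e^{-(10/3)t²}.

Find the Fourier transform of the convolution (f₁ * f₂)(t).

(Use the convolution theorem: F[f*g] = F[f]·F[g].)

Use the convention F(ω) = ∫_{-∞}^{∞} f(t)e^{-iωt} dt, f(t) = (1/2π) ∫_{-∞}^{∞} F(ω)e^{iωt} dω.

F[f₁*f₂](ω) = \frac{\sqrt{78} \pi e^{- \frac{89 \omega^{2}}{520}}}{26}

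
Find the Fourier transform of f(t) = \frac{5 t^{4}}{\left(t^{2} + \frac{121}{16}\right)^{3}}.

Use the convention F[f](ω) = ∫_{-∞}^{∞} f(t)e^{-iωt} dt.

F(ω) = \frac{5 \pi \left(121 \omega^{2} - 220 \left|{\omega}\right| + 48\right) e^{- \frac{11 \left|{\omega}\right|}{4}}}{352}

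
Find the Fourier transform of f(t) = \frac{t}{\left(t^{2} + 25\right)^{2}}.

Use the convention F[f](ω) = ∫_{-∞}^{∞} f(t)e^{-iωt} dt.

F(ω) = - \frac{i \pi \omega e^{- 5 \left|{\omega}\right|}}{10}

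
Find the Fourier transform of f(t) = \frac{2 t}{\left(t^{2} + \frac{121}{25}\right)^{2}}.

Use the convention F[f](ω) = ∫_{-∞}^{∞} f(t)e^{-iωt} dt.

F(ω) = - \frac{5 i \pi \omega e^{- \frac{11 \left|{\omega}\right|}{5}}}{11}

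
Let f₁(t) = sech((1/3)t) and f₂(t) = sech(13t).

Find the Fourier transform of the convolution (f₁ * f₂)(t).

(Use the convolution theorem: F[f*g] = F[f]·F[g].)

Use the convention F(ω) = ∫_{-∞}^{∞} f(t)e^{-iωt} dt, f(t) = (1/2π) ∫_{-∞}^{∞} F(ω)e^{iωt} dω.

F[f₁*f₂](ω) = \frac{3 \pi^{2}}{13 \cosh{\left(\frac{\pi \omega}{26} \right)} \cosh{\left(\frac{3 \pi \omega}{2} \right)}}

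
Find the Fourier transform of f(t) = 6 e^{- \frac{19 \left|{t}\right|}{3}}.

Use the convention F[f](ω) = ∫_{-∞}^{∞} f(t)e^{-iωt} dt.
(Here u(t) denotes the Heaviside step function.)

F(ω) = \frac{684}{9 \omega^{2} + 361}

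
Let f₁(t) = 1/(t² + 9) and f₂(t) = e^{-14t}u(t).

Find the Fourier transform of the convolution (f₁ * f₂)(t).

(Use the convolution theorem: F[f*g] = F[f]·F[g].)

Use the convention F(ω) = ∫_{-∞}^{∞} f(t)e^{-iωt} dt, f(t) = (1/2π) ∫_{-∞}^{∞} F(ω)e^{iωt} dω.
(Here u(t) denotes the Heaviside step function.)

F[f₁*f₂](ω) = \frac{\pi e^{- 3 \left|{\omega}\right|}}{3 \left(i \omega + 14\right)}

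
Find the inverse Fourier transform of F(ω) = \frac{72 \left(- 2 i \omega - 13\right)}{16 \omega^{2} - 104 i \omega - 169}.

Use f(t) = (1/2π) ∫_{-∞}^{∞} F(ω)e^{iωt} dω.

f(t) = 9 \left(\frac{13 t}{4} + 1\right) e^{- \frac{13 t}{4}} u\left(t\right)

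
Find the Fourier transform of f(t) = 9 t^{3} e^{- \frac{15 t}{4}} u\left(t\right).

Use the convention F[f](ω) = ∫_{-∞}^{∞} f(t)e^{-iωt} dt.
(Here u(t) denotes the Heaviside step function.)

F(ω) = \frac{13824}{\left(4 i \omega + 15\right)^{4}}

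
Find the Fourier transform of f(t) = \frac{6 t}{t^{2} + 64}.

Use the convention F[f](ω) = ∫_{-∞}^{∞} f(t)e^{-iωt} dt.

F(ω) = - 6 i \pi e^{- 8 \left|{\omega}\right|} \operatorname{sign}{\left(\omega \right)}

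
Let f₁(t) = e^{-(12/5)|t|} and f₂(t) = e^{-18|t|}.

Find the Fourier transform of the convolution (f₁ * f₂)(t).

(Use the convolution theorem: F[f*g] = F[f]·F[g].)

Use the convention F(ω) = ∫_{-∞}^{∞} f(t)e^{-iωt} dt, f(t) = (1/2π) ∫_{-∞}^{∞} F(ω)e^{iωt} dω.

F[f₁*f₂](ω) = \frac{4320}{\left(\omega^{2} + 324\right) \left(25 \omega^{2} + 144\right)}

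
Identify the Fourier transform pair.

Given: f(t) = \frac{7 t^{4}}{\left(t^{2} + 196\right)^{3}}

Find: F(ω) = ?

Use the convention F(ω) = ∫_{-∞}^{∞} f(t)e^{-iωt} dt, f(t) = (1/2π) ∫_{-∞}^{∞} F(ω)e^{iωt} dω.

F(ω) = \frac{\pi \left(196 \omega^{2} - 70 \left|{\omega}\right| + 3\right) e^{- 14 \left|{\omega}\right|}}{16}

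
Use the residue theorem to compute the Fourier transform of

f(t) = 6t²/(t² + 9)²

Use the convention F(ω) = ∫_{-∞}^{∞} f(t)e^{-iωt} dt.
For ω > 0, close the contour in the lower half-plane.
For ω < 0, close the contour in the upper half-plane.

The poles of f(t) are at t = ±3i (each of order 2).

Let g(z) = f(z)e^{-iωz}; for large |z| the factor e^{-iωz} decays in the lower half-plane when ω > 0 and in the upper half-plane when ω < 0.

Case ω > 0 (lower half-plane, clockwise contour ⇒ F(ω) = -2πi·ΣRes):
  Res_{z = - 3 i} g(z) = \frac{i \left(1 - 3 \omega\right) e^{- 3 \omega}}{2} (pole of order 2)
  F(ω) = -2πi·ΣRes = \pi \left(1 - 3 \omega\right) e^{- 3 \omega}

Case ω < 0 (upper half-plane, counterclockwise contour ⇒ F(ω) = +2πi·ΣRes):
  Res_{z = 3 i} g(z) = \frac{i \left(- 3 \omega - 1\right) e^{3 \omega}}{2} (pole of order 2)
  F(ω) = 2πi·ΣRes = \pi \left(3 \omega + 1\right) e^{3 \omega}

Both cases combine into a single formula in |ω|:

F(ω) = \pi \left(1 - 3 \left|{\omega}\right|\right) e^{- 3 \left|{\omega}\right|}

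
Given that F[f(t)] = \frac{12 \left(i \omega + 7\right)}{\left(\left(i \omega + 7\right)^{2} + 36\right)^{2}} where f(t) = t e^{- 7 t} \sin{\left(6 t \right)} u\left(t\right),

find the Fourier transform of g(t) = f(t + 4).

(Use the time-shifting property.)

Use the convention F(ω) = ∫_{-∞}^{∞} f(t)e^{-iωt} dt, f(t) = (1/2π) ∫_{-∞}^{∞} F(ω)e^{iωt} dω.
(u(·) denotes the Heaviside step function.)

F[g](ω) = \frac{12 \left(i \omega + 7\right) e^{4 i \omega}}{\left(\left(i \omega + 7\right)^{2} + 36\right)^{2}}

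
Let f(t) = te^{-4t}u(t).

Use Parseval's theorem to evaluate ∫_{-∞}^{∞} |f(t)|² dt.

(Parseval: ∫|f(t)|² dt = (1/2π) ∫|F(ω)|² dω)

∫|f(t)|² dt = \frac{1}{256}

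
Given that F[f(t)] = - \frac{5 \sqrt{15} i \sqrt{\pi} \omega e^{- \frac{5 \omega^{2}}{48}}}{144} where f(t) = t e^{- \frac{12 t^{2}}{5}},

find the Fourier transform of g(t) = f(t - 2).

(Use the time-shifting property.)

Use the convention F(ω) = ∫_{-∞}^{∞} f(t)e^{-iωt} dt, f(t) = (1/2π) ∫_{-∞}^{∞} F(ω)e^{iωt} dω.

F[g](ω) = - \frac{5 \sqrt{15} i \sqrt{\pi} \omega e^{- \frac{\omega \left(5 \omega + 96 i\right)}{48}}}{144}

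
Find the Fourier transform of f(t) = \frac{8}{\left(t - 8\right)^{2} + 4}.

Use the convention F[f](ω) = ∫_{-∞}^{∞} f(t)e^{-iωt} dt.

F(ω) = 4 \pi e^{- 8 i \omega - 2 \left|{\omega}\right|}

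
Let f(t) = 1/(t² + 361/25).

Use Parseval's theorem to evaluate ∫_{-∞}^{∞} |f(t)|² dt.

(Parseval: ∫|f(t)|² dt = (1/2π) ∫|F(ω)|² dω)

∫|f(t)|² dt = \frac{125 \pi}{13718}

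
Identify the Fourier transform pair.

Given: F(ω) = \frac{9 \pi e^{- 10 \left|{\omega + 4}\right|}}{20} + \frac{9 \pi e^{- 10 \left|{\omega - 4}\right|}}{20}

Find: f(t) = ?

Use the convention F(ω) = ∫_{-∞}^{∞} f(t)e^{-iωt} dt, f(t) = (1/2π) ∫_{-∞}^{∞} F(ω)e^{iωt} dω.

f(t) = \frac{9 \cos{\left(4 t \right)}}{t^{2} + 100}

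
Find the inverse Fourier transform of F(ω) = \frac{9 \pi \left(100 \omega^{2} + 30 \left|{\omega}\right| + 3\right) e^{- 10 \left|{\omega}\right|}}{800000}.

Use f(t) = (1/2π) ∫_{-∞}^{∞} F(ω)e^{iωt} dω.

f(t) = \frac{9}{\left(t^{2} + 100\right)^{3}}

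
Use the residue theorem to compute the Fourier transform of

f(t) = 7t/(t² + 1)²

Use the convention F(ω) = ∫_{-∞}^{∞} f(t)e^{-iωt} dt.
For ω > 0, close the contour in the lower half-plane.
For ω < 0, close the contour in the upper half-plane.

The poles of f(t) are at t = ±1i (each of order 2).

Let g(z) = f(z)e^{-iωz}; for large |z| the factor e^{-iωz} decays in the lower half-plane when ω > 0 and in the upper half-plane when ω < 0.

Case ω > 0 (lower half-plane, clockwise contour ⇒ F(ω) = -2πi·ΣRes):
  Res_{z = - i} g(z) = \frac{7 \omega e^{- \omega}}{4} (pole of order 2)
  F(ω) = -2πi·ΣRes = - \frac{7 i \pi \omega e^{- \omega}}{2}

Case ω < 0 (upper half-plane, counterclockwise contour ⇒ F(ω) = +2πi·ΣRes):
  Res_{z = i} g(z) = - \frac{7 \omega e^{\omega}}{4} (pole of order 2)
  F(ω) = 2πi·ΣRes = - \frac{7 i \pi \omega e^{\omega}}{2}

Both cases combine into a single formula in |ω|:

F(ω) = - \frac{7 i \pi \omega e^{- \left|{\omega}\right|}}{2}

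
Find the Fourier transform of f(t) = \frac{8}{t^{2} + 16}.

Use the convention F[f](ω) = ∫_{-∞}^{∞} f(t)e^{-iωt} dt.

F(ω) = 2 \pi e^{- 4 \left|{\omega}\right|}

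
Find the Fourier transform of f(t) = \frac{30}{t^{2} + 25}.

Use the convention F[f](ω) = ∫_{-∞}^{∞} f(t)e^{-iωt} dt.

F(ω) = 6 \pi e^{- 5 \left|{\omega}\right|}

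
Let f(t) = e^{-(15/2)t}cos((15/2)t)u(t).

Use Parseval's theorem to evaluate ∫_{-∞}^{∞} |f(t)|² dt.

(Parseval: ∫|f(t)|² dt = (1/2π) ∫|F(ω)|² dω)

∫|f(t)|² dt = \frac{1}{20}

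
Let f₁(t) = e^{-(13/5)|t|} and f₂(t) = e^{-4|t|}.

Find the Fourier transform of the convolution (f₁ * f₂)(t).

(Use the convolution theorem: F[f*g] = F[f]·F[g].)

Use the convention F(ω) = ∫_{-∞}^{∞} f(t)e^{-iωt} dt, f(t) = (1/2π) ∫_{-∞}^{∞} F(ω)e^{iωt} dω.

F[f₁*f₂](ω) = \frac{1040}{\left(\omega^{2} + 16\right) \left(25 \omega^{2} + 169\right)}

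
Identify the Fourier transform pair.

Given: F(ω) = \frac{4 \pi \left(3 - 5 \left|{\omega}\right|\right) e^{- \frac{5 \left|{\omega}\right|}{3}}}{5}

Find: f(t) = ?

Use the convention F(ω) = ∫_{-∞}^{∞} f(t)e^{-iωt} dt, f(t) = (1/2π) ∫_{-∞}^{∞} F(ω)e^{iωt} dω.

f(t) = \frac{8 t^{2}}{\left(t^{2} + \frac{25}{9}\right)^{2}}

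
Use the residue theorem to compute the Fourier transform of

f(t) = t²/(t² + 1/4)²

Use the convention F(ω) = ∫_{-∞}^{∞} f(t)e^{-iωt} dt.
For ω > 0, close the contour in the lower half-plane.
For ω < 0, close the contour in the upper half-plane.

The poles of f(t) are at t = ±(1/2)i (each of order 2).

Let g(z) = f(z)e^{-iωz}; for large |z| the factor e^{-iωz} decays in the lower half-plane when ω > 0 and in the upper half-plane when ω < 0.

Case ω > 0 (lower half-plane, clockwise contour ⇒ F(ω) = -2πi·ΣRes):
  Res_{z = - \frac{i}{2}} g(z) = \frac{i \left(2 - \omega\right) e^{- \frac{\omega}{2}}}{4} (pole of order 2)
  F(ω) = -2πi·ΣRes = \frac{\pi \left(2 - \omega\right) e^{- \frac{\omega}{2}}}{2}

Case ω < 0 (upper half-plane, counterclockwise contour ⇒ F(ω) = +2πi·ΣRes):
  Res_{z = \frac{i}{2}} g(z) = \frac{i \left(- \omega - 2\right) e^{\frac{\omega}{2}}}{4} (pole of order 2)
  F(ω) = 2πi·ΣRes = \frac{\pi \left(\omega + 2\right) e^{\frac{\omega}{2}}}{2}

Both cases combine into a single formula in |ω|:

F(ω) = \frac{\pi \left(2 - \left|{\omega}\right|\right) e^{- \frac{\left|{\omega}\right|}{2}}}{2}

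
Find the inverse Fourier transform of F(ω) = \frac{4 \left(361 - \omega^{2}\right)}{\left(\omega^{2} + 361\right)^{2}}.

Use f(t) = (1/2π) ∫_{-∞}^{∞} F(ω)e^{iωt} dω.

f(t) = 2 e^{- 19 \left|{t}\right|} \left|{t}\right|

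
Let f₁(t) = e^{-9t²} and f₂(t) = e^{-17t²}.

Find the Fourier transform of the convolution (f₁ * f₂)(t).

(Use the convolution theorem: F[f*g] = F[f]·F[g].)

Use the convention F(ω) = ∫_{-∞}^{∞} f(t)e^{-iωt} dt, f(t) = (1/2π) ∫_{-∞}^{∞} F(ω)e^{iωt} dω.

F[f₁*f₂](ω) = \frac{\sqrt{17} \pi e^{- \frac{13 \omega^{2}}{306}}}{51}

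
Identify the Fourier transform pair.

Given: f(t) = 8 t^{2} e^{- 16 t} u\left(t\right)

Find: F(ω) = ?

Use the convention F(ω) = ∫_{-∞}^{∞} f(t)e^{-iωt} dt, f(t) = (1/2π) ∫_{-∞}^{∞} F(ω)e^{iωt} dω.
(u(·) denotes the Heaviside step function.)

F(ω) = \frac{16}{\left(i \omega + 16\right)^{3}}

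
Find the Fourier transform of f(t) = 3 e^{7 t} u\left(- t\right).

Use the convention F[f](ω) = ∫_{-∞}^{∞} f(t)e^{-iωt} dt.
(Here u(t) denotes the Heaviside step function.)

F(ω) = - \frac{3}{i \omega - 7}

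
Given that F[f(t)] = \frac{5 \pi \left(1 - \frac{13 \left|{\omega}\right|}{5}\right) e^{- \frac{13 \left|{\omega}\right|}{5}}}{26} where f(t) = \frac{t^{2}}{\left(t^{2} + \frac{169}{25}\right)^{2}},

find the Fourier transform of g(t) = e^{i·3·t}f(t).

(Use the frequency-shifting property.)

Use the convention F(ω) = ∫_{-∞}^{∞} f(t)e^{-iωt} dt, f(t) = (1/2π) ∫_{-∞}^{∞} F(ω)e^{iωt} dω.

F[g](ω) = \frac{\pi \left(5 - 13 \left|{\omega - 3}\right|\right) e^{- \frac{13 \left|{\omega - 3}\right|}{5}}}{26}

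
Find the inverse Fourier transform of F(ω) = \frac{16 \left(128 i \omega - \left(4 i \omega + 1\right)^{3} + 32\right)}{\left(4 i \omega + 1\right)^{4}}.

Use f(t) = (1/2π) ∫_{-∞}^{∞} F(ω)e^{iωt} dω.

f(t) = 4 \left(t^{2} - 1\right) e^{- \frac{t}{4}} u\left(t\right)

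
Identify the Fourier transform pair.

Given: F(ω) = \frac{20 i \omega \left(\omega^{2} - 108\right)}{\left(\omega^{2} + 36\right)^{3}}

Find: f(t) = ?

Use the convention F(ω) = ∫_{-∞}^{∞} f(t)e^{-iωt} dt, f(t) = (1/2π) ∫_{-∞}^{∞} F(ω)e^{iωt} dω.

f(t) = 5 t e^{- 6 \left|{t}\right|} \left|{t}\right|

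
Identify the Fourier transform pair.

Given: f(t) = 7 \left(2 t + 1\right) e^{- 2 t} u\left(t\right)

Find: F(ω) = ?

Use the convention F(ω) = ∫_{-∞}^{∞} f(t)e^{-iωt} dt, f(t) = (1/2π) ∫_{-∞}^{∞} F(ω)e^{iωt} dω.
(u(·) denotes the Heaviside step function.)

F(ω) = \frac{7 \left(- i \omega - 4\right)}{\omega^{2} - 4 i \omega - 4}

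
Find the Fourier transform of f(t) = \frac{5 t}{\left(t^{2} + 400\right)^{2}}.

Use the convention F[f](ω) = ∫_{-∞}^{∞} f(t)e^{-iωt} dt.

F(ω) = - \frac{i \pi \omega e^{- 20 \left|{\omega}\right|}}{8}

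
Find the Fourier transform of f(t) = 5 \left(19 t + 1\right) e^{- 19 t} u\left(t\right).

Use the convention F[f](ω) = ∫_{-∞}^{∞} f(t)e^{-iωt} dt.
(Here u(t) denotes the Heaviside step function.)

F(ω) = \frac{5 \left(- i \omega - 38\right)}{\omega^{2} - 38 i \omega - 361}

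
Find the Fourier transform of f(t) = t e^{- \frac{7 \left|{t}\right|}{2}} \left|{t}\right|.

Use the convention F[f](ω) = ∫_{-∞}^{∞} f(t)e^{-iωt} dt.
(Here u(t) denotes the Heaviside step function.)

F(ω) = \frac{64 i \omega \left(4 \omega^{2} - 147\right)}{\left(4 \omega^{2} + 49\right)^{3}}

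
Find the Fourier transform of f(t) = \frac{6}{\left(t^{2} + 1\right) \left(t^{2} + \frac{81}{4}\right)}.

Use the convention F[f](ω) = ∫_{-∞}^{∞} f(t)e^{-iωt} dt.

F(ω) = \frac{24 \pi e^{- \left|{\omega}\right|}}{77} - \frac{16 \pi e^{- \frac{9 \left|{\omega}\right|}{2}}}{231}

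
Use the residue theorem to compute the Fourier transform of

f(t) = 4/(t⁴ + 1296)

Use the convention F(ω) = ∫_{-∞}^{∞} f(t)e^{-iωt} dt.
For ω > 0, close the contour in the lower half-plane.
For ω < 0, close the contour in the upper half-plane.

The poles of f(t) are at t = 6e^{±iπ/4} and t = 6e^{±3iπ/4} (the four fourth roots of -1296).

Let g(z) = f(z)e^{-iωz}; for large |z| the factor e^{-iωz} decays in the lower half-plane when ω > 0 and in the upper half-plane when ω < 0.

Case ω > 0 (lower half-plane, clockwise contour ⇒ F(ω) = -2πi·ΣRes):
  Res_{z = - 3 \sqrt{2} - 3 \sqrt{2} i} g(z) = \frac{\sqrt{2} i \left(1 - i\right) e^{3 \sqrt{2} \omega \left(-1 + i\right)}}{432}
  Res_{z = 3 \sqrt{2} - 3 \sqrt{2} i} g(z) = \frac{\sqrt{2} i \left(1 + i\right) e^{- 3 \sqrt{2} \omega \left(1 + i\right)}}{432}
  F(ω) = -2πi·ΣRes = \frac{\sqrt{2} \pi \left(1 - i\right) \left(e^{6 \sqrt{2} i \omega} + i\right) e^{- 3 \sqrt{2} \omega \left(1 + i\right)}}{216} = \frac{\pi e^{- 3 \sqrt{2} \omega} \sin{\left(3 \sqrt{2} \omega + \frac{\pi}{4} \right)}}{54}

Case ω < 0 (upper half-plane, counterclockwise contour ⇒ F(ω) = +2πi·ΣRes):
  Res_{z = 3 \sqrt{2} + 3 \sqrt{2} i} g(z) = \frac{\sqrt{2} i \left(-1 + i\right) e^{3 \sqrt{2} \omega \left(1 - i\right)}}{432}
  Res_{z = - 3 \sqrt{2} + 3 \sqrt{2} i} g(z) = \frac{\sqrt{2} \left(1 - i\right) e^{3 \sqrt{2} \omega \left(1 + i\right)}}{432}
  F(ω) = 2πi·ΣRes = - \frac{\sqrt{2} i \pi \left(i \left(1 - i\right) e^{3 \sqrt{2} \omega \left(1 - i\right)} - \left(1 - i\right) e^{3 \sqrt{2} \omega \left(1 + i\right)}\right)}{216} = \frac{\pi e^{3 \sqrt{2} \omega} \cos{\left(3 \sqrt{2} \omega + \frac{\pi}{4} \right)}}{54}

Both cases combine into a single formula in |ω|:

F(ω) = \frac{\pi e^{- 3 \sqrt{2} \left|{\omega}\right|} \sin{\left(3 \sqrt{2} \left|{\omega}\right| + \frac{\pi}{4} \right)}}{54}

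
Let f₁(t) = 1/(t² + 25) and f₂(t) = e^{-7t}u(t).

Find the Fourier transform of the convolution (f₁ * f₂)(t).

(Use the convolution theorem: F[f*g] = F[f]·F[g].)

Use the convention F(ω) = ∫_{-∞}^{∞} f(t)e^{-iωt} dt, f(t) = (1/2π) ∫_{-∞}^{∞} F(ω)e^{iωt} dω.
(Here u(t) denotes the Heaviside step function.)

F[f₁*f₂](ω) = \frac{\pi e^{- 5 \left|{\omega}\right|}}{5 \left(i \omega + 7\right)}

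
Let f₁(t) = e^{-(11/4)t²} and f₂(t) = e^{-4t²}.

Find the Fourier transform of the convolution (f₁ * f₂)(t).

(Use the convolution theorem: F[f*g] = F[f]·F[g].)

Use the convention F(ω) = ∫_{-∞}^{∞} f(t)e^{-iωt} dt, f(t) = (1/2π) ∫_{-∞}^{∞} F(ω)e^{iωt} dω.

F[f₁*f₂](ω) = \frac{\sqrt{11} \pi e^{- \frac{27 \omega^{2}}{176}}}{11}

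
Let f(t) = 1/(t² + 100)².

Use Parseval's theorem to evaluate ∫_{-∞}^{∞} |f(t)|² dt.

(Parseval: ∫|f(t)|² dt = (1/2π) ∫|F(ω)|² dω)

∫|f(t)|² dt = \frac{\pi}{32000000}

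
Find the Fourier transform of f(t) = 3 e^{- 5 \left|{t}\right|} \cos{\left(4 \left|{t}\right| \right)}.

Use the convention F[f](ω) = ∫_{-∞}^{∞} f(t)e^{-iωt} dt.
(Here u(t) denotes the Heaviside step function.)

F(ω) = \frac{30 \left(\omega^{2} + 41\right)}{\omega^{4} + 18 \omega^{2} + 1681}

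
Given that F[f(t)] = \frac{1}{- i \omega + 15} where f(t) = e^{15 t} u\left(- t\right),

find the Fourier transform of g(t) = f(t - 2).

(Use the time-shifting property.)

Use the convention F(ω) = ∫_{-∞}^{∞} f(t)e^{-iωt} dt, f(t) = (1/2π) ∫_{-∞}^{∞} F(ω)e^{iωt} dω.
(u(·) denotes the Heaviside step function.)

F[g](ω) = \frac{i e^{- 2 i \omega}}{\omega + 15 i}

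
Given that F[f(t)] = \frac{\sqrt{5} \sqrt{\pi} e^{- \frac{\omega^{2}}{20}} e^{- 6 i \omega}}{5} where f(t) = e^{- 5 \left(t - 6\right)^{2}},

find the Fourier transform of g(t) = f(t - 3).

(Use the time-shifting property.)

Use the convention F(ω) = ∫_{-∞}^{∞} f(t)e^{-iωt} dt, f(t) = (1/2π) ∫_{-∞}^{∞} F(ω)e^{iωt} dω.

F[g](ω) = \frac{\sqrt{5} \sqrt{\pi} e^{- \frac{\omega \left(\omega + 180 i\right)}{20}}}{5}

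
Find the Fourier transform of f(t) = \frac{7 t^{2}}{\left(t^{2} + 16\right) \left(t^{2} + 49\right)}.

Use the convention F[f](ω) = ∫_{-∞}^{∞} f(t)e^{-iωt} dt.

F(ω) = \frac{7 \pi \left(7 - 4 e^{3 \left|{\omega}\right|}\right) e^{- 7 \left|{\omega}\right|}}{33}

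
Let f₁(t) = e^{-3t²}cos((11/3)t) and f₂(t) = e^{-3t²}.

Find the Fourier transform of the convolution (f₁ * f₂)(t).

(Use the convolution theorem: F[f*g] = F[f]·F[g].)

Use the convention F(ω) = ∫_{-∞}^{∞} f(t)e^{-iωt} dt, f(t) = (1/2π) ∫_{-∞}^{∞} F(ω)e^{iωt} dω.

F[f₁*f₂](ω) = \frac{\pi \left(e^{\frac{11 \omega}{9}} + 1\right) e^{- \frac{\omega^{2}}{6} - \frac{11 \omega}{18} - \frac{121}{108}}}{6}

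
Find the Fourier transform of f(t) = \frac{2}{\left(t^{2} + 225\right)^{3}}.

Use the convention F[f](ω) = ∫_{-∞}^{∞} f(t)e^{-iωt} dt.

F(ω) = \frac{\pi \left(75 \omega^{2} + 15 \left|{\omega}\right| + 1\right) e^{- 15 \left|{\omega}\right|}}{1012500}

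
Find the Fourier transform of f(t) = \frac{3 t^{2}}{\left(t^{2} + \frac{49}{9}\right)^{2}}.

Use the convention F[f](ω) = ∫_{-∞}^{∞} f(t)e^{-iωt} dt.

F(ω) = \frac{3 \pi \left(3 - 7 \left|{\omega}\right|\right) e^{- \frac{7 \left|{\omega}\right|}{3}}}{14}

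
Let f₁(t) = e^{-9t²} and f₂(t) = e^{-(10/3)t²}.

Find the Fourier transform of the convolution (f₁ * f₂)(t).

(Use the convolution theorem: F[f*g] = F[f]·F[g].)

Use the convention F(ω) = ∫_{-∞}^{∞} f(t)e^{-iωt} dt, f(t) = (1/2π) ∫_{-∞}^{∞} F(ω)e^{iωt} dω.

F[f₁*f₂](ω) = \frac{\sqrt{30} \pi e^{- \frac{37 \omega^{2}}{360}}}{30}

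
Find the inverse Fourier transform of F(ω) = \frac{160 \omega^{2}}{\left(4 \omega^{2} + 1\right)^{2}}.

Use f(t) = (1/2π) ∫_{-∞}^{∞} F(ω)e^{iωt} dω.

f(t) = 5 \left(1 - \frac{\left|{t}\right|}{2}\right) e^{- \frac{\left|{t}\right|}{2}}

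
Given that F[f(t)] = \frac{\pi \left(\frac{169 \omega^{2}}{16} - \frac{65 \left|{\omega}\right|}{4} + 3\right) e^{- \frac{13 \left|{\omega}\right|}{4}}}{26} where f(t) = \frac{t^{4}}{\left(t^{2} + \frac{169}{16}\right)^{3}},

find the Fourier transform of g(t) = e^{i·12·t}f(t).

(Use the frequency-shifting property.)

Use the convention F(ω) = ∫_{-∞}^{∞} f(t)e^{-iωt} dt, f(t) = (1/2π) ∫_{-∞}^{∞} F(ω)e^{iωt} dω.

F[g](ω) = \frac{\pi \left(169 \left(\omega - 12\right)^{2} - 260 \left|{\omega - 12}\right| + 48\right) e^{- \frac{13 \left|{\omega - 12}\right|}{4}}}{416}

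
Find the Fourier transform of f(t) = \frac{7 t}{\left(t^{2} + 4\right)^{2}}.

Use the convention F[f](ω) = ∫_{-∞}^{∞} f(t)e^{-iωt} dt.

F(ω) = - \frac{7 i \pi \omega e^{- 2 \left|{\omega}\right|}}{4}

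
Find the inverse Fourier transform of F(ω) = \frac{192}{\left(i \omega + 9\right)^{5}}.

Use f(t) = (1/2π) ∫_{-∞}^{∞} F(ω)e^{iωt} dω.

f(t) = 8 t^{4} e^{- 9 t} u\left(t\right)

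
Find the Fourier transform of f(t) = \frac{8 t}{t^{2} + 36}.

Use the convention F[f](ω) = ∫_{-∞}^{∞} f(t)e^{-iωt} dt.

F(ω) = - 8 i \pi e^{- 6 \left|{\omega}\right|} \operatorname{sign}{\left(\omega \right)}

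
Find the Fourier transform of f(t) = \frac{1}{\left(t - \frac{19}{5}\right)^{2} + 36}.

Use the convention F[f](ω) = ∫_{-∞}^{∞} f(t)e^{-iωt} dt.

F(ω) = \frac{\pi e^{- \frac{19 i \omega}{5} - 6 \left|{\omega}\right|}}{6}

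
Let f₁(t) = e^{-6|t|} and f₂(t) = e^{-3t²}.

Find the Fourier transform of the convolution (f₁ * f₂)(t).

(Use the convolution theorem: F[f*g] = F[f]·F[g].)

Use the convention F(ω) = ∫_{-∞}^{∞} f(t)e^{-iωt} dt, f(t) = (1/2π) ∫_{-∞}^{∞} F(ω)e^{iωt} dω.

F[f₁*f₂](ω) = \frac{4 \sqrt{3} \sqrt{\pi} e^{- \frac{\omega^{2}}{12}}}{\omega^{2} + 36}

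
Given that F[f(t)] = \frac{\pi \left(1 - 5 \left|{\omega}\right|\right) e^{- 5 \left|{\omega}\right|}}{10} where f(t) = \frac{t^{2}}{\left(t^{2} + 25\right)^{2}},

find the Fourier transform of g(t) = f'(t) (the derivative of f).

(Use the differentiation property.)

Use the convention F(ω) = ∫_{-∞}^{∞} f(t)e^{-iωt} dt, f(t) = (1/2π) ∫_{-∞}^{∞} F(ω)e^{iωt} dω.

F[g](ω) = \frac{i \pi \omega \left(1 - 5 \left|{\omega}\right|\right) e^{- 5 \left|{\omega}\right|}}{10}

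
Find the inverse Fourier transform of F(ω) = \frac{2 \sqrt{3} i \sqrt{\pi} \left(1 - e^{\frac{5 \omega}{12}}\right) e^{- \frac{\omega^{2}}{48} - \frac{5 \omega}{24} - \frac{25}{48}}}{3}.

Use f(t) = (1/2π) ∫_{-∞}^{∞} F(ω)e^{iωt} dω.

f(t) = 8 e^{- 12 t^{2}} \sin{\left(5 t \right)}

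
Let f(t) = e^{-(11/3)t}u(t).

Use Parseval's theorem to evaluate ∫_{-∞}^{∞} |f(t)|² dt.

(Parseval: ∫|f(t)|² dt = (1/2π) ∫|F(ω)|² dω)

∫|f(t)|² dt = \frac{3}{22}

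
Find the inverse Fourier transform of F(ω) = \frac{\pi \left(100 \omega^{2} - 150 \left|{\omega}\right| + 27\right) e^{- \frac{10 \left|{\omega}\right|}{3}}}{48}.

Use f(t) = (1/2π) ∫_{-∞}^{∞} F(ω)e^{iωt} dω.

f(t) = \frac{5 t^{4}}{\left(t^{2} + \frac{100}{9}\right)^{3}}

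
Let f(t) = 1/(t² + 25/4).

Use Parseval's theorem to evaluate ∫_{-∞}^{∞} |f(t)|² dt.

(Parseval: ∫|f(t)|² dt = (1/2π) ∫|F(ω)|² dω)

∫|f(t)|² dt = \frac{4 \pi}{125}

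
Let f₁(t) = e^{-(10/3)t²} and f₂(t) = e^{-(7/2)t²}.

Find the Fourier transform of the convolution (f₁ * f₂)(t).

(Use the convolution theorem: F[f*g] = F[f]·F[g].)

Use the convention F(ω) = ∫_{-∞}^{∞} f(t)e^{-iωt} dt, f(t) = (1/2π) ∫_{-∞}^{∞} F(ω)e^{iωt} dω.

F[f₁*f₂](ω) = \frac{\sqrt{105} \pi e^{- \frac{41 \omega^{2}}{280}}}{35}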